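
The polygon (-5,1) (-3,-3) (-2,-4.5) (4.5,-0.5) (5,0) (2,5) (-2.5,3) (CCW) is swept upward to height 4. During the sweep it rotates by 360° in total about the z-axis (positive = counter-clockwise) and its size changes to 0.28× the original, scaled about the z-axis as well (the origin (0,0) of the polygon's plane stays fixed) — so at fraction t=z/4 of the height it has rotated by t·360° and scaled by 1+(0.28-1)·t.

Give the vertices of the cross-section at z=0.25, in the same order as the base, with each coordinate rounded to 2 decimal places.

t = z/height = 0.25/4 = 0.0625
s = 1 + (scale-1)·z/height = 1 + (0.28-1)·0.25/4 = 0.955000
θ = twist·z/height = 360°·0.25/4 = 22.5000° = 0.392699 rad
cos θ = 0.923880, sin θ = 0.382683 (intermediates below are computed at full precision and shown rounded to 5 d.p.)
v1: (-5,1) → rotate → (-5.00208,-0.98954) → ×s → (-4.77699,-0.94501) → (-4.78,-0.95)
v2: (-3,-3) → rotate → (-1.62359,-3.91969) → ×s → (-1.55053,-3.74330) → (-1.55,-3.74)
v3: (-2,-4.5) → rotate → (-0.12568,-4.92282) → ×s → (-0.12003,-4.70130) → (-0.12,-4.70)
v4: (4.5,-0.5) → rotate → (4.34880,1.26014) → ×s → (4.15310,1.20343) → (4.15,1.20)
v5: (5,0) → rotate → (4.61940,1.91342) → ×s → (4.41152,1.82731) → (4.41,1.83)
v6: (2,5) → rotate → (-0.06566,5.38476) → ×s → (-0.06270,5.14245) → (-0.06,5.14)
v7: (-2.5,3) → rotate → (-3.45775,1.81493) → ×s → (-3.30215,1.73326) → (-3.30,1.73)

Cross-section at z=0.25: (-4.78,-0.95) (-1.55,-3.74) (-0.12,-4.70) (4.15,1.20) (4.41,1.83) (-0.06,5.14) (-3.30,1.73)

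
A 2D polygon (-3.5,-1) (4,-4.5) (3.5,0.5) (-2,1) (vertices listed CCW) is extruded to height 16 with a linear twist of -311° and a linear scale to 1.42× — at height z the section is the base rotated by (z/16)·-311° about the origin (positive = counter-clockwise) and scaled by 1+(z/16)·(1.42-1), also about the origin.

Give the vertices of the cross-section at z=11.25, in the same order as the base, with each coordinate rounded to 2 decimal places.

t = z/height = 11.25/16 = 0.703125
s = 1 + (scale-1)·z/height = 1 + (1.42-1)·11.25/16 = 1.295313
θ = twist·z/height = -311°·11.25/16 = -218.6719° = -3.816544 rad
cos θ = -0.780737, sin θ = 0.624859 (intermediates below are computed at full precision and shown rounded to 5 d.p.)
v1: (-3.5,-1) → rotate → (3.35744,-1.40627) → ×s → (4.34893,-1.82156) → (4.35,-1.82)
v2: (4,-4.5) → rotate → (-0.31108,6.01276) → ×s → (-0.40295,7.78840) → (-0.40,7.79)
v3: (3.5,0.5) → rotate → (-3.04501,1.79664) → ×s → (-3.94424,2.32721) → (-3.94,2.33)
v4: (-2,1) → rotate → (0.93661,-2.03046) → ×s → (1.21321,-2.63008) → (1.21,-2.63)

Cross-section at z=11.25: (4.35,-1.82) (-0.40,7.79) (-3.94,2.33) (1.21,-2.63)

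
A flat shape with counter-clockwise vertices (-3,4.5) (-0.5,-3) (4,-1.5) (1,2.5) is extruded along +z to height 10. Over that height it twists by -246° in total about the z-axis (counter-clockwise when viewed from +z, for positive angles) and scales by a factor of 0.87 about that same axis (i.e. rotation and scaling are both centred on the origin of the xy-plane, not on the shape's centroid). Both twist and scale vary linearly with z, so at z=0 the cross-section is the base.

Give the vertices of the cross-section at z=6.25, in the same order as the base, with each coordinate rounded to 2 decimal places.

t = z/height = 6.25/10 = 0.625
s = 1 + (scale-1)·z/height = 1 + (0.87-1)·6.25/10 = 0.918750
θ = twist·z/height = -246°·6.25/10 = -153.7500° = -2.683444 rad
cos θ = -0.896873, sin θ = -0.442289 (intermediates below are computed at full precision and shown rounded to 5 d.p.)
v1: (-3,4.5) → rotate → (4.68092,-2.70906) → ×s → (4.30059,-2.48895) → (4.30,-2.49)
v2: (-0.5,-3) → rotate → (-0.87843,2.91176) → ×s → (-0.80706,2.67518) → (-0.81,2.68)
v3: (4,-1.5) → rotate → (-4.25092,-0.42385) → ×s → (-3.90554,-0.38941) → (-3.91,-0.39)
v4: (1,2.5) → rotate → (0.20885,-2.68447) → ×s → (0.19188,-2.46636) → (0.19,-2.47)

Cross-section at z=6.25: (4.30,-2.49) (-0.81,2.68) (-3.91,-0.39) (0.19,-2.47)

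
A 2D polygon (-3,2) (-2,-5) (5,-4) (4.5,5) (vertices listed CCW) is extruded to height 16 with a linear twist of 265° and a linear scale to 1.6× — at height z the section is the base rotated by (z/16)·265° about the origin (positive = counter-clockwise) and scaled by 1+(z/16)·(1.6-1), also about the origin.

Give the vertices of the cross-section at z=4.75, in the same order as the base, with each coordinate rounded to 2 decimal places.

t = z/height = 4.75/16 = 0.296875
s = 1 + (scale-1)·z/height = 1 + (1.6-1)·4.75/16 = 1.178125
θ = twist·z/height = 265°·4.75/16 = 78.6719° = 1.373083 rad
cos θ = 0.196427, sin θ = 0.980518 (intermediates below are computed at full precision and shown rounded to 5 d.p.)
v1: (-3,2) → rotate → (-2.55032,-2.54870) → ×s → (-3.00459,-3.00269) → (-3.00,-3.00)
v2: (-2,-5) → rotate → (4.50974,-2.94317) → ×s → (5.31303,-3.46743) → (5.31,-3.47)
v3: (5,-4) → rotate → (4.90421,4.11688) → ×s → (5.77777,4.85020) → (5.78,4.85)
v4: (4.5,5) → rotate → (-4.01867,5.39447) → ×s → (-4.73449,6.35536) → (-4.73,6.36)

Cross-section at z=4.75: (-3.00,-3.00) (5.31,-3.47) (5.78,4.85) (-4.73,6.36)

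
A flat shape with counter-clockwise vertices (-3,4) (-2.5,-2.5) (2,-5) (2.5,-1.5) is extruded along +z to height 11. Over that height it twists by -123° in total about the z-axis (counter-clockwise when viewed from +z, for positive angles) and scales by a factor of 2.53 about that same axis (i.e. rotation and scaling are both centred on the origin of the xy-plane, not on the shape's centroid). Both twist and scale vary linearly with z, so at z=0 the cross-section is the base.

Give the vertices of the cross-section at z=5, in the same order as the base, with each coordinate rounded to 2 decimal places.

t = z/height = 5/11 = 0.454545
s = 1 + (scale-1)·z/height = 1 + (2.53-1)·5/11 = 1.695455
θ = twist·z/height = -123°·5/11 = -55.9091° = -0.975798 rad
cos θ = 0.560508, sin θ = -0.828149 (intermediates below are computed at full precision and shown rounded to 5 d.p.)
v1: (-3,4) → rotate → (1.63107,4.72648) → ×s → (2.76541,8.01353) → (2.77,8.01)
v2: (-2.5,-2.5) → rotate → (-3.47164,0.66910) → ×s → (-5.88601,1.13444) → (-5.89,1.13)
v3: (2,-5) → rotate → (-3.01973,-4.45884) → ×s → (-5.11982,-7.55975) → (-5.12,-7.56)
v4: (2.5,-1.5) → rotate → (0.15905,-2.91113) → ×s → (0.26965,-4.93570) → (0.27,-4.94)

Cross-section at z=5: (2.77,8.01) (-5.89,1.13) (-5.12,-7.56) (0.27,-4.94)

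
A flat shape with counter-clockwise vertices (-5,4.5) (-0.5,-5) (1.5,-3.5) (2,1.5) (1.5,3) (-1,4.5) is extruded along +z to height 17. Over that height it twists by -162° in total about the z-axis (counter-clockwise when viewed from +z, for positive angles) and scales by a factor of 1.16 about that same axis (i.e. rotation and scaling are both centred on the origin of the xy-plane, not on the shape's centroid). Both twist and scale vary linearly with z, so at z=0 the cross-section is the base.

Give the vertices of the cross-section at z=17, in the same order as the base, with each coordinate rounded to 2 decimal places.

Cross-section at z=17: (7.13,-3.17) (-1.24,5.70) (-2.91,3.32) (-1.67,-2.37) (-0.58,-3.85) (2.72,-4.61)

t = z/height = 17/17 = 1
s = 1 + (scale-1)·z/height = 1 + (1.16-1)·17/17 = 1.160000
θ = twist·z/height = -162°·17/17 = -162.0000° = -2.827433 rad
cos θ = -0.951057, sin θ = -0.309017 (intermediates below are computed at full precision and shown rounded to 5 d.p.)
v1: (-5,4.5) → rotate → (6.14586,-2.73467) → ×s → (7.12920,-3.17222) → (7.13,-3.17)
v2: (-0.5,-5) → rotate → (-1.06956,4.90979) → ×s → (-1.24069,5.69536) → (-1.24,5.70)
v3: (1.5,-3.5) → rotate → (-2.50814,2.86517) → ×s → (-2.90945,3.32360) → (-2.91,3.32)
v4: (2,1.5) → rotate → (-1.43859,-2.04462) → ×s → (-1.66876,-2.37176) → (-1.67,-2.37)
v5: (1.5,3) → rotate → (-0.49953,-3.31670) → ×s → (-0.57946,-3.84737) → (-0.58,-3.85)
v6: (-1,4.5) → rotate → (2.34163,-3.97074) → ×s → (2.71629,-4.60606) → (2.72,-4.61)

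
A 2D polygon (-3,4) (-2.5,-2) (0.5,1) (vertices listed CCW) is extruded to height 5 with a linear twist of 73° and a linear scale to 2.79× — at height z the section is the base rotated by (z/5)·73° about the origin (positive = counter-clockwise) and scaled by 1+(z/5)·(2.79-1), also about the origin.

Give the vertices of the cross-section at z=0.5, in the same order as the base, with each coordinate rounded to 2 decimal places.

t = z/height = 0.5/5 = 0.1
s = 1 + (scale-1)·z/height = 1 + (2.79-1)·0.5/5 = 1.179000
θ = twist·z/height = 73°·0.5/5 = 7.3000° = 0.127409 rad
cos θ = 0.991894, sin θ = 0.127065 (intermediates below are computed at full precision and shown rounded to 5 d.p.)
v1: (-3,4) → rotate → (-3.48394,3.58638) → ×s → (-4.10757,4.22835) → (-4.11,4.23)
v2: (-2.5,-2) → rotate → (-2.22561,-2.30145) → ×s → (-2.62399,-2.71341) → (-2.62,-2.71)
v3: (0.5,1) → rotate → (0.36888,1.05543) → ×s → (0.43491,1.24435) → (0.43,1.24)

Cross-section at z=0.5: (-4.11,4.23) (-2.62,-2.71) (0.43,1.24)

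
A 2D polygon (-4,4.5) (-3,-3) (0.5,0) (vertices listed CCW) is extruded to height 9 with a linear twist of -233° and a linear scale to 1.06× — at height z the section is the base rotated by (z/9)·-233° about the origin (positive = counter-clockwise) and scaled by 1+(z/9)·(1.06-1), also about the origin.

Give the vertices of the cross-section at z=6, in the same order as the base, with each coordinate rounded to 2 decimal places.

Cross-section at z=6: (5.73,-2.52) (1.53,4.14) (-0.47,-0.22)

t = z/height = 6/9 = 0.666667
s = 1 + (scale-1)·z/height = 1 + (1.06-1)·6/9 = 1.040000
θ = twist·z/height = -233°·6/9 = -155.3333° = -2.711078 rad
cos θ = -0.908751, sin θ = -0.417338 (intermediates below are computed at full precision and shown rounded to 5 d.p.)
v1: (-4,4.5) → rotate → (5.51303,-2.42003) → ×s → (5.73355,-2.51683) → (5.73,-2.52)
v2: (-3,-3) → rotate → (1.47424,3.97827) → ×s → (1.53321,4.13740) → (1.53,4.14)
v3: (0.5,0) → rotate → (-0.45438,-0.20867) → ×s → (-0.47255,-0.21702) → (-0.47,-0.22)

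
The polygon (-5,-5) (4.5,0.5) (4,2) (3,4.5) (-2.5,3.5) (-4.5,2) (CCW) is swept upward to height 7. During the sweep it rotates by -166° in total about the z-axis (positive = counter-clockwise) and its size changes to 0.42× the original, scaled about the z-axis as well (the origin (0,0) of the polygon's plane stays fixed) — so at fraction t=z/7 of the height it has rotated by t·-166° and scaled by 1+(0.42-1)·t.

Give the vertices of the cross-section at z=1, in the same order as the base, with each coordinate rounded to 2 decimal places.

t = z/height = 1/7 = 0.142857
s = 1 + (scale-1)·z/height = 1 + (0.42-1)·1/7 = 0.917143
θ = twist·z/height = -166°·1/7 = -23.7143° = -0.413892 rad
cos θ = 0.915562, sin θ = -0.402176 (intermediates below are computed at full precision and shown rounded to 5 d.p.)
v1: (-5,-5) → rotate → (-6.58869,-2.56693) → ×s → (-6.04277,-2.35424) → (-6.04,-2.35)
v2: (4.5,0.5) → rotate → (4.32112,-1.35201) → ×s → (3.96308,-1.23999) → (3.96,-1.24)
v3: (4,2) → rotate → (4.46660,0.22242) → ×s → (4.09651,0.20399) → (4.10,0.20)
v4: (3,4.5) → rotate → (4.55648,2.91350) → ×s → (4.17894,2.67210) → (4.18,2.67)
v5: (-2.5,3.5) → rotate → (-0.88129,4.20991) → ×s → (-0.80827,3.86109) → (-0.81,3.86)
v6: (-4.5,2) → rotate → (-3.31568,3.64092) → ×s → (-3.04095,3.33924) → (-3.04,3.34)

Cross-section at z=1: (-6.04,-2.35) (3.96,-1.24) (4.10,0.20) (4.18,2.67) (-0.81,3.86) (-3.04,3.34)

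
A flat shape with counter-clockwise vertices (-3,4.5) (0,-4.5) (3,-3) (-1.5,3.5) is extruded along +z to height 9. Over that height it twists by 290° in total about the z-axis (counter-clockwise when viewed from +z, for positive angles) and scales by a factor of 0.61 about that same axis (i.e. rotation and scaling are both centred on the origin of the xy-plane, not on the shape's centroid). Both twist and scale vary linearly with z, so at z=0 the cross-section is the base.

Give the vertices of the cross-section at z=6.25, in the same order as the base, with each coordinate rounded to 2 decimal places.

t = z/height = 6.25/9 = 0.694444
s = 1 + (scale-1)·z/height = 1 + (0.61-1)·6.25/9 = 0.729167
θ = twist·z/height = 290°·6.25/9 = 201.3889° = 3.514899 rad
cos θ = -0.931127, sin θ = -0.364696 (intermediates below are computed at full precision and shown rounded to 5 d.p.)
v1: (-3,4.5) → rotate → (4.43451,-3.09598) → ×s → (3.23350,-2.25749) → (3.23,-2.26)
v2: (0,-4.5) → rotate → (-1.64113,4.19007) → ×s → (-1.19666,3.05526) → (-1.20,3.06)
v3: (3,-3) → rotate → (-3.88747,1.69929) → ×s → (-2.83461,1.23907) → (-2.83,1.24)
v4: (-1.5,3.5) → rotate → (2.67313,-2.71190) → ×s → (1.94915,-1.97743) → (1.95,-1.98)

Cross-section at z=6.25: (3.23,-2.26) (-1.20,3.06) (-2.83,1.24) (1.95,-1.98)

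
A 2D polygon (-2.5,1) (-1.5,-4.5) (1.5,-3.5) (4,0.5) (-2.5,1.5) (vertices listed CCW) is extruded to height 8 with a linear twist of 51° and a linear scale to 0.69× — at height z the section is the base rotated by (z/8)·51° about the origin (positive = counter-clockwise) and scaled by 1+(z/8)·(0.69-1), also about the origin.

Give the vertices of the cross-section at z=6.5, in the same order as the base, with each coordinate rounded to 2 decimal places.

t = z/height = 6.5/8 = 0.8125
s = 1 + (scale-1)·z/height = 1 + (0.69-1)·6.5/8 = 0.748125
θ = twist·z/height = 51°·6.5/8 = 41.4375° = 0.723221 rad
cos θ = 0.749678, sin θ = 0.661803 (intermediates below are computed at full precision and shown rounded to 5 d.p.)
v1: (-2.5,1) → rotate → (-2.53600,-0.90483) → ×s → (-1.89724,-0.67692) → (-1.90,-0.68)
v2: (-1.5,-4.5) → rotate → (1.85359,-4.36626) → ×s → (1.38672,-3.26650) → (1.39,-3.27)
v3: (1.5,-3.5) → rotate → (3.44083,-1.63117) → ×s → (2.57417,-1.22032) → (2.57,-1.22)
v4: (4,0.5) → rotate → (2.66781,3.02205) → ×s → (1.99586,2.26087) → (2.00,2.26)
v5: (-2.5,1.5) → rotate → (-2.86690,-0.52999) → ×s → (-2.14480,-0.39650) → (-2.14,-0.40)

Cross-section at z=6.5: (-1.90,-0.68) (1.39,-3.27) (2.57,-1.22) (2.00,2.26) (-2.14,-0.40)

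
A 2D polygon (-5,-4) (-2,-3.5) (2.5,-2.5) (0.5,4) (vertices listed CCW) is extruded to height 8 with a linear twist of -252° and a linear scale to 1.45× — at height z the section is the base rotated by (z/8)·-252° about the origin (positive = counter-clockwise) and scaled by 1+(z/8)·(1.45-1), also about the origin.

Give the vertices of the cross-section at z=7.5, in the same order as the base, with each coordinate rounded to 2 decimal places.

Cross-section at z=7.5: (8.68,-2.75) (5.72,0.40) (0.98,4.93) (-5.12,-2.57)

t = z/height = 7.5/8 = 0.9375
s = 1 + (scale-1)·z/height = 1 + (1.45-1)·7.5/8 = 1.421875
θ = twist·z/height = -252°·7.5/8 = -236.2500° = -4.123340 rad
cos θ = -0.555570, sin θ = 0.831470 (intermediates below are computed at full precision and shown rounded to 5 d.p.)
v1: (-5,-4) → rotate → (6.10373,-1.93507) → ×s → (8.67874,-2.75142) → (8.68,-2.75)
v2: (-2,-3.5) → rotate → (4.02128,0.28156) → ×s → (5.71776,0.40034) → (5.72,0.40)
v3: (2.5,-2.5) → rotate → (0.68975,3.46760) → ×s → (0.98074,4.93049) → (0.98,4.93)
v4: (0.5,4) → rotate → (-3.60366,-1.80655) → ×s → (-5.12396,-2.56868) → (-5.12,-2.57)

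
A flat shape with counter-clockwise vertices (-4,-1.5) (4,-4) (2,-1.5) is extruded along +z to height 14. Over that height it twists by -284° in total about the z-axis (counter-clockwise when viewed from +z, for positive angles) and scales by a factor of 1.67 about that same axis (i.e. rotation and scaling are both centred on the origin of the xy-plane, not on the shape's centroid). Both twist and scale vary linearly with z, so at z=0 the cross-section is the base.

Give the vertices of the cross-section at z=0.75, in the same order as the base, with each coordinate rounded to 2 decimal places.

t = z/height = 0.75/14 = 0.0535714
s = 1 + (scale-1)·z/height = 1 + (1.67-1)·0.75/14 = 1.035893
θ = twist·z/height = -284°·0.75/14 = -15.2143° = -0.265539 rad
cos θ = 0.964951, sin θ = -0.262430 (intermediates below are computed at full precision and shown rounded to 5 d.p.)
v1: (-4,-1.5) → rotate → (-4.25345,-0.39771) → ×s → (-4.40612,-0.41198) → (-4.41,-0.41)
v2: (4,-4) → rotate → (2.81009,-4.90952) → ×s → (2.91095,-5.08574) → (2.91,-5.09)
v3: (2,-1.5) → rotate → (1.53626,-1.97229) → ×s → (1.59140,-2.04308) → (1.59,-2.04)

Cross-section at z=0.75: (-4.41,-0.41) (2.91,-5.09) (1.59,-2.04)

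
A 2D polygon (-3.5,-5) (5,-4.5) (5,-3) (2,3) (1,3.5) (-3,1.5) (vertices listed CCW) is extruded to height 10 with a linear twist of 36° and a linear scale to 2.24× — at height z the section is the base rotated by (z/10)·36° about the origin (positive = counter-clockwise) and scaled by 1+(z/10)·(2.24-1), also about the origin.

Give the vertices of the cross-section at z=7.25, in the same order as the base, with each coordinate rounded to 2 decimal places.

t = z/height = 7.25/10 = 0.725
s = 1 + (scale-1)·z/height = 1 + (2.24-1)·7.25/10 = 1.899000
θ = twist·z/height = 36°·7.25/10 = 26.1000° = 0.455531 rad
cos θ = 0.898028, sin θ = 0.439939 (intermediates below are computed at full precision and shown rounded to 5 d.p.)
v1: (-3.5,-5) → rotate → (-0.94340,-6.02992) → ×s → (-1.79152,-11.45083) → (-1.79,-11.45)
v2: (5,-4.5) → rotate → (6.46986,-1.84143) → ×s → (12.28627,-3.49687) → (12.29,-3.50)
v3: (5,-3) → rotate → (5.80996,-0.49439) → ×s → (11.03311,-0.93884) → (11.03,-0.94)
v4: (2,3) → rotate → (0.47624,3.57396) → ×s → (0.90438,6.78695) → (0.90,6.79)
v5: (1,3.5) → rotate → (-0.64176,3.58304) → ×s → (-1.21870,6.80418) → (-1.22,6.80)
v6: (-3,1.5) → rotate → (-3.35399,0.02722) → ×s → (-6.36923,0.05170) → (-6.37,0.05)

Cross-section at z=7.25: (-1.79,-11.45) (12.29,-3.50) (11.03,-0.94) (0.90,6.79) (-1.22,6.80) (-6.37,0.05)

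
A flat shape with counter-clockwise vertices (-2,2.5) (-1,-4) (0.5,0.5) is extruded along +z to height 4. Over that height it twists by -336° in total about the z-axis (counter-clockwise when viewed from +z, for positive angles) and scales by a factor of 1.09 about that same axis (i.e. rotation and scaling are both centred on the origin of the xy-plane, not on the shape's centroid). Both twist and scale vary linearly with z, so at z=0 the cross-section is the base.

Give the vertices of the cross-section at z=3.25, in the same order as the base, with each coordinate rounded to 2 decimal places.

t = z/height = 3.25/4 = 0.8125
s = 1 + (scale-1)·z/height = 1 + (1.09-1)·3.25/4 = 1.073125
θ = twist·z/height = -336°·3.25/4 = -273.0000° = -4.764749 rad
cos θ = 0.052336, sin θ = 0.998630 (intermediates below are computed at full precision and shown rounded to 5 d.p.)
v1: (-2,2.5) → rotate → (-2.60125,-1.86642) → ×s → (-2.79146,-2.00290) → (-2.79,-2.00)
v2: (-1,-4) → rotate → (3.94218,-1.20797) → ×s → (4.23045,-1.29631) → (4.23,-1.30)
v3: (0.5,0.5) → rotate → (-0.47315,0.52548) → ×s → (-0.50775,0.56391) → (-0.51,0.56)

Cross-section at z=3.25: (-2.79,-2.00) (4.23,-1.30) (-0.51,0.56)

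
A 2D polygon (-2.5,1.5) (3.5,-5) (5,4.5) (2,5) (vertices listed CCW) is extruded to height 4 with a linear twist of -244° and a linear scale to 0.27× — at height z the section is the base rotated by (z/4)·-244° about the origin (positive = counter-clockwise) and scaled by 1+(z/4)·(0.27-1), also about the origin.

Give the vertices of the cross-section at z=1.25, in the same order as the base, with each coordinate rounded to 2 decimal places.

Cross-section at z=1.25: (0.67,2.15) (-3.11,-3.54) (4.29,-2.92) (4.12,-0.58)

t = z/height = 1.25/4 = 0.3125
s = 1 + (scale-1)·z/height = 1 + (0.27-1)·1.25/4 = 0.771875
θ = twist·z/height = -244°·1.25/4 = -76.2500° = -1.330814 rad
cos θ = 0.237686, sin θ = -0.971342 (intermediates below are computed at full precision and shown rounded to 5 d.p.)
v1: (-2.5,1.5) → rotate → (0.86280,2.78488) → ×s → (0.66597,2.14958) → (0.67,2.15)
v2: (3.5,-5) → rotate → (-4.02481,-4.58813) → ×s → (-3.10665,-3.54146) → (-3.11,-3.54)
v3: (5,4.5) → rotate → (5.55947,-3.78712) → ×s → (4.29121,-2.92319) → (4.29,-2.92)
v4: (2,5) → rotate → (5.33208,-0.75425) → ×s → (4.11570,-0.58219) → (4.12,-0.58)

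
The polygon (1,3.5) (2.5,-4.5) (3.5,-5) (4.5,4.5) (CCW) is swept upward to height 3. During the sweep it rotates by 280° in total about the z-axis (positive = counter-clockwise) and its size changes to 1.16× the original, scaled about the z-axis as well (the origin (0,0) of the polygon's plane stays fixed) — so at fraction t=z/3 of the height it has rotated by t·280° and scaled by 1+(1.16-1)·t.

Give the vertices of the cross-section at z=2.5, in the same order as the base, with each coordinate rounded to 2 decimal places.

t = z/height = 2.5/3 = 0.833333
s = 1 + (scale-1)·z/height = 1 + (1.16-1)·2.5/3 = 1.133333
θ = twist·z/height = 280°·2.5/3 = 233.3333° = 4.072435 rad
cos θ = -0.597159, sin θ = -0.802123 (intermediates below are computed at full precision and shown rounded to 5 d.p.)
v1: (1,3.5) → rotate → (2.21027,-2.89218) → ×s → (2.50498,-3.27780) → (2.50,-3.28)
v2: (2.5,-4.5) → rotate → (-5.10245,0.68191) → ×s → (-5.78278,0.77283) → (-5.78,0.77)
v3: (3.5,-5) → rotate → (-6.10067,0.17836) → ×s → (-6.91409,0.20214) → (-6.91,0.20)
v4: (4.5,4.5) → rotate → (0.92234,-6.29677) → ×s → (1.04532,-7.13634) → (1.05,-7.14)

Cross-section at z=2.5: (2.50,-3.28) (-5.78,0.77) (-6.91,0.20) (1.05,-7.14)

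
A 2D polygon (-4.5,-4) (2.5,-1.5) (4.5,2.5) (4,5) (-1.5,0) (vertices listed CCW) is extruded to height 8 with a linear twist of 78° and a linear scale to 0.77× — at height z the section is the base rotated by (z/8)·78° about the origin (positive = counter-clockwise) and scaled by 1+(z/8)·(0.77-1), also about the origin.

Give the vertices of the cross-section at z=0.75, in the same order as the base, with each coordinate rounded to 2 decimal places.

t = z/height = 0.75/8 = 0.09375
s = 1 + (scale-1)·z/height = 1 + (0.77-1)·0.75/8 = 0.978438
θ = twist·z/height = 78°·0.75/8 = 7.3125° = 0.127627 rad
cos θ = 0.991867, sin θ = 0.127281 (intermediates below are computed at full precision and shown rounded to 5 d.p.)
v1: (-4.5,-4) → rotate → (-3.95428,-4.54023) → ×s → (-3.86901,-4.44233) → (-3.87,-4.44)
v2: (2.5,-1.5) → rotate → (2.67059,-1.16960) → ×s → (2.61300,-1.14438) → (2.61,-1.14)
v3: (4.5,2.5) → rotate → (4.14520,3.05243) → ×s → (4.05582,2.98661) → (4.06,2.99)
v4: (4,5) → rotate → (3.33106,5.46846) → ×s → (3.25924,5.35054) → (3.26,5.35)
v5: (-1.5,0) → rotate → (-1.48780,-0.19092) → ×s → (-1.45572,-0.18680) → (-1.46,-0.19)

Cross-section at z=0.75: (-3.87,-4.44) (2.61,-1.14) (4.06,2.99) (3.26,5.35) (-1.46,-0.19)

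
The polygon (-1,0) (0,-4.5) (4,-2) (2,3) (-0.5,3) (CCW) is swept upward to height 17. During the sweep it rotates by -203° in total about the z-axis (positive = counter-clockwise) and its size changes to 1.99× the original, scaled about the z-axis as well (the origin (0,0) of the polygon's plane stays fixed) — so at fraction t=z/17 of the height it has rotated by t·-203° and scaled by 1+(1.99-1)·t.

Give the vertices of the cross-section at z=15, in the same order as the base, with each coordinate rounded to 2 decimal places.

t = z/height = 15/17 = 0.882353
s = 1 + (scale-1)·z/height = 1 + (1.99-1)·15/17 = 1.873529
θ = twist·z/height = -203°·15/17 = -179.1176° = -3.126193 rad
cos θ = -0.999881, sin θ = -0.015399 (intermediates below are computed at full precision and shown rounded to 5 d.p.)
v1: (-1,0) → rotate → (0.99988,0.01540) → ×s → (1.87331,0.02885) → (1.87,0.03)
v2: (0,-4.5) → rotate → (-0.06930,4.49947) → ×s → (-0.12983,8.42988) → (-0.13,8.43)
v3: (4,-2) → rotate → (-4.03032,1.93817) → ×s → (-7.55093,3.63121) → (-7.55,3.63)
v4: (2,3) → rotate → (-1.95356,-3.03044) → ×s → (-3.66006,-5.67762) → (-3.66,-5.68)
v5: (-0.5,3) → rotate → (0.54614,-2.99194) → ×s → (1.02321,-5.60550) → (1.02,-5.61)

Cross-section at z=15: (1.87,0.03) (-0.13,8.43) (-7.55,3.63) (-3.66,-5.68) (1.02,-5.61)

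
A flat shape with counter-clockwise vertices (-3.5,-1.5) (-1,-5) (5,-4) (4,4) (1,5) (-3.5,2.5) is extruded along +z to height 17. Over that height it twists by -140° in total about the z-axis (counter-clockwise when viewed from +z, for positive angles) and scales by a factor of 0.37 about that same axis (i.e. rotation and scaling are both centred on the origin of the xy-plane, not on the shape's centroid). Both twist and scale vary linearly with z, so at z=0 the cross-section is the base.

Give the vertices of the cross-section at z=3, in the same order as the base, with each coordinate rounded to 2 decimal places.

t = z/height = 3/17 = 0.176471
s = 1 + (scale-1)·z/height = 1 + (0.37-1)·3/17 = 0.888824
θ = twist·z/height = -140°·3/17 = -24.7059° = -0.431199 rad
cos θ = 0.908465, sin θ = -0.417960 (intermediates below are computed at full precision and shown rounded to 5 d.p.)
v1: (-3.5,-1.5) → rotate → (-3.80657,0.10016) → ×s → (-3.38337,0.08903) → (-3.38,0.09)
v2: (-1,-5) → rotate → (-2.99827,-4.12437) → ×s → (-2.66493,-3.66583) → (-2.66,-3.67)
v3: (5,-4) → rotate → (2.87048,-5.72366) → ×s → (2.55135,-5.08733) → (2.55,-5.09)
v4: (4,4) → rotate → (5.30570,1.96202) → ×s → (4.71583,1.74389) → (4.72,1.74)
v5: (1,5) → rotate → (2.99827,4.12437) → ×s → (2.66493,3.66583) → (2.66,3.67)
v6: (-3.5,2.5) → rotate → (-2.13473,3.73402) → ×s → (-1.89740,3.31889) → (-1.90,3.32)

Cross-section at z=3: (-3.38,0.09) (-2.66,-3.67) (2.55,-5.09) (4.72,1.74) (2.66,3.67) (-1.90,3.32)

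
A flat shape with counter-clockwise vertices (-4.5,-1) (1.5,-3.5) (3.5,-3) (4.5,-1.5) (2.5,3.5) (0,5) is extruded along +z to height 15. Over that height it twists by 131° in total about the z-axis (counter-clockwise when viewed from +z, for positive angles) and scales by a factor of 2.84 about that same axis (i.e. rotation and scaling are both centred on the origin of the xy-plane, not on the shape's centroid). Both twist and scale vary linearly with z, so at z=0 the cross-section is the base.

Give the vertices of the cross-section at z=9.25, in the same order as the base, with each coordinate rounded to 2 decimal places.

t = z/height = 9.25/15 = 0.616667
s = 1 + (scale-1)·z/height = 1 + (2.84-1)·9.25/15 = 2.134667
θ = twist·z/height = 131°·9.25/15 = 80.7833° = 1.409935 rad
cos θ = 0.160168, sin θ = 0.987090 (intermediates below are computed at full precision and shown rounded to 5 d.p.)
v1: (-4.5,-1) → rotate → (0.26633,-4.60207) → ×s → (0.56853,-9.82389) → (0.57,-9.82)
v2: (1.5,-3.5) → rotate → (3.69507,0.92005) → ×s → (7.88774,1.96399) → (7.89,1.96)
v3: (3.5,-3) → rotate → (3.52186,2.97431) → ×s → (7.51799,6.34916) → (7.52,6.35)
v4: (4.5,-1.5) → rotate → (2.20139,4.20165) → ×s → (4.69924,8.96912) → (4.70,8.97)
v5: (2.5,3.5) → rotate → (-3.05439,3.02831) → ×s → (-6.52011,6.46444) → (-6.52,6.46)
v6: (0,5) → rotate → (-4.93545,0.80084) → ×s → (-10.53554,1.70953) → (-10.54,1.71)

Cross-section at z=9.25: (0.57,-9.82) (7.89,1.96) (7.52,6.35) (4.70,8.97) (-6.52,6.46) (-10.54,1.71)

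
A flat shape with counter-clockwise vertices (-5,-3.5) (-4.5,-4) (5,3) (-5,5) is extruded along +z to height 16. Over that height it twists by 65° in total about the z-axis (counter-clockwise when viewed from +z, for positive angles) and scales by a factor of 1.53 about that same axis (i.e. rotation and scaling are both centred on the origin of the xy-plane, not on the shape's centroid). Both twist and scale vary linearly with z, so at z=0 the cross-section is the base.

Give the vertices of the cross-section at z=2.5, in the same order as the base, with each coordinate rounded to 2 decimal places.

Cross-section at z=2.5: (-4.66,-4.69) (-4.03,-5.12) (4.76,4.15) (-6.28,4.37)

t = z/height = 2.5/16 = 0.15625
s = 1 + (scale-1)·z/height = 1 + (1.53-1)·2.5/16 = 1.082813
θ = twist·z/height = 65°·2.5/16 = 10.1563° = 0.177260 rad
cos θ = 0.984331, sin θ = 0.176333 (intermediates below are computed at full precision and shown rounded to 5 d.p.)
v1: (-5,-3.5) → rotate → (-4.30449,-4.32682) → ×s → (-4.66095,-4.68514) → (-4.66,-4.69)
v2: (-4.5,-4) → rotate → (-3.72415,-4.73082) → ×s → (-4.03256,-5.12259) → (-4.03,-5.12)
v3: (5,3) → rotate → (4.39265,3.83466) → ×s → (4.75642,4.15222) → (4.76,4.15)
v4: (-5,5) → rotate → (-5.80332,4.03999) → ×s → (-6.28391,4.37455) → (-6.28,4.37)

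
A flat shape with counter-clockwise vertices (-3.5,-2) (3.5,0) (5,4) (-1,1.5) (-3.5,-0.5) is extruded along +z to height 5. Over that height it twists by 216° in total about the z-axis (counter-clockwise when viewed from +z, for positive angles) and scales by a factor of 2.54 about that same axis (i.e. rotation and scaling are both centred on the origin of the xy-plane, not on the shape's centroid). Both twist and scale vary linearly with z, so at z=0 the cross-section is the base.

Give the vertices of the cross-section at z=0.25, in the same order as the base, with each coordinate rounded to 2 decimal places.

t = z/height = 0.25/5 = 0.05
s = 1 + (scale-1)·z/height = 1 + (2.54-1)·0.25/5 = 1.077000
θ = twist·z/height = 216°·0.25/5 = 10.8000° = 0.188496 rad
cos θ = 0.982287, sin θ = 0.187381 (intermediates below are computed at full precision and shown rounded to 5 d.p.)
v1: (-3.5,-2) → rotate → (-3.06324,-2.62041) → ×s → (-3.29911,-2.82218) → (-3.30,-2.82)
v2: (3.5,0) → rotate → (3.43801,0.65583) → ×s → (3.70273,0.70633) → (3.70,0.71)
v3: (5,4) → rotate → (4.16191,4.86606) → ×s → (4.48238,5.24074) → (4.48,5.24)
v4: (-1,1.5) → rotate → (-1.26336,1.28605) → ×s → (-1.36064,1.38508) → (-1.36,1.39)
v5: (-3.5,-0.5) → rotate → (-3.34431,-1.14698) → ×s → (-3.60183,-1.23530) → (-3.60,-1.24)

Cross-section at z=0.25: (-3.30,-2.82) (3.70,0.71) (4.48,5.24) (-1.36,1.39) (-3.60,-1.24)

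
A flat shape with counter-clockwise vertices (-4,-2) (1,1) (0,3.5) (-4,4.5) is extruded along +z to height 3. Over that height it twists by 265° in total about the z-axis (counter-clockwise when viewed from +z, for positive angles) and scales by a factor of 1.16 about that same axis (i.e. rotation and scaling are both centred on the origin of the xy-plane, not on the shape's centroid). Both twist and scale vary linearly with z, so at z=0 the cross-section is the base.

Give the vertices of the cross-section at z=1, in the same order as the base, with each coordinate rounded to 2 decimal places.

Cross-section at z=1: (1.98,-4.27) (-1.02,1.08) (-3.69,0.11) (-4.86,-4.07)

t = z/height = 1/3 = 0.333333
s = 1 + (scale-1)·z/height = 1 + (1.16-1)·1/3 = 1.053333
θ = twist·z/height = 265°·1/3 = 88.3333° = 1.541708 rad
cos θ = 0.029085, sin θ = 0.999577 (intermediates below are computed at full precision and shown rounded to 5 d.p.)
v1: (-4,-2) → rotate → (1.88282,-4.05648) → ×s → (1.98323,-4.27282) → (1.98,-4.27)
v2: (1,1) → rotate → (-0.97049,1.02866) → ×s → (-1.02225,1.08352) → (-1.02,1.08)
v3: (0,3.5) → rotate → (-3.49852,0.10180) → ×s → (-3.68511,0.10723) → (-3.69,0.11)
v4: (-4,4.5) → rotate → (-4.61444,-3.86743) → ×s → (-4.86054,-4.07369) → (-4.86,-4.07)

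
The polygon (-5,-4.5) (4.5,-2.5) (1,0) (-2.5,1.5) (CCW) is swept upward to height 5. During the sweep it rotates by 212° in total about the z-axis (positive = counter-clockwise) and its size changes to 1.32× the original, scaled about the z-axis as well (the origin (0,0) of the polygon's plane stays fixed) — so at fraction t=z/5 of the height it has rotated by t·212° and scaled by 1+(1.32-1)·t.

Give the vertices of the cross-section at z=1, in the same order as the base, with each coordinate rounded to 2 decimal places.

t = z/height = 1/5 = 0.2
s = 1 + (scale-1)·z/height = 1 + (1.32-1)·1/5 = 1.064000
θ = twist·z/height = 212°·1/5 = 42.4000° = 0.740020 rad
cos θ = 0.738455, sin θ = 0.674302 (intermediates below are computed at full precision and shown rounded to 5 d.p.)
v1: (-5,-4.5) → rotate → (-0.65792,-6.69456) → ×s → (-0.70002,-7.12301) → (-0.70,-7.12)
v2: (4.5,-2.5) → rotate → (5.00881,1.18822) → ×s → (5.32937,1.26427) → (5.33,1.26)
v3: (1,0) → rotate → (0.73846,0.67430) → ×s → (0.78572,0.71746) → (0.79,0.72)
v4: (-2.5,1.5) → rotate → (-2.85759,-0.57807) → ×s → (-3.04048,-0.61507) → (-3.04,-0.62)

Cross-section at z=1: (-0.70,-7.12) (5.33,1.26) (0.79,0.72) (-3.04,-0.62)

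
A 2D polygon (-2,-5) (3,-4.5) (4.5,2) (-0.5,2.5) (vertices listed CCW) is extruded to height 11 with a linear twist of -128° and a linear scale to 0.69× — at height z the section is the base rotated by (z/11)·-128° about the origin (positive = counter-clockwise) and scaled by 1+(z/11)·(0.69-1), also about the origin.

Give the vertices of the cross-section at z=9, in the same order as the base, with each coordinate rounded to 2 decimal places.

Cross-section at z=9: (-3.23,2.39) (-3.82,-1.31) (0.59,-3.63) (1.90,-0.11)

t = z/height = 9/11 = 0.818182
s = 1 + (scale-1)·z/height = 1 + (0.69-1)·9/11 = 0.746364
θ = twist·z/height = -128°·9/11 = -104.7273° = -1.827836 rad
cos θ = -0.254218, sin θ = -0.967147 (intermediates below are computed at full precision and shown rounded to 5 d.p.)
v1: (-2,-5) → rotate → (-4.32730,3.20539) → ×s → (-3.22974,2.39238) → (-3.23,2.39)
v2: (3,-4.5) → rotate → (-5.11482,-1.75746) → ×s → (-3.81751,-1.31170) → (-3.82,-1.31)
v3: (4.5,2) → rotate → (0.79031,-4.86060) → ×s → (0.58986,-3.62777) → (0.59,-3.63)
v4: (-0.5,2.5) → rotate → (2.54498,-0.15197) → ×s → (1.89948,-0.11343) → (1.90,-0.11)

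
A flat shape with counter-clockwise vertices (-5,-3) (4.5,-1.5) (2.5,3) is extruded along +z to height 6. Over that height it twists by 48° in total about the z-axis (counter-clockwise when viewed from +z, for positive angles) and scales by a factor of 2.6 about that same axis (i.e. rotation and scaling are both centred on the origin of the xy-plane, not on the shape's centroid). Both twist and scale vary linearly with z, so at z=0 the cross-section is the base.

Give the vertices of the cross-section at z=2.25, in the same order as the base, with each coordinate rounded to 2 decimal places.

Cross-section at z=2.25: (-6.13,-7.04) (7.59,-0.06) (2.32,5.80)

t = z/height = 2.25/6 = 0.375
s = 1 + (scale-1)·z/height = 1 + (2.6-1)·2.25/6 = 1.600000
θ = twist·z/height = 48°·2.25/6 = 18.0000° = 0.314159 rad
cos θ = 0.951057, sin θ = 0.309017 (intermediates below are computed at full precision and shown rounded to 5 d.p.)
v1: (-5,-3) → rotate → (-3.82823,-4.39825) → ×s → (-6.12517,-7.03721) → (-6.13,-7.04)
v2: (4.5,-1.5) → rotate → (4.74328,-0.03601) → ×s → (7.58925,-0.05761) → (7.59,-0.06)
v3: (2.5,3) → rotate → (1.45059,3.62571) → ×s → (2.32094,5.80114) → (2.32,5.80)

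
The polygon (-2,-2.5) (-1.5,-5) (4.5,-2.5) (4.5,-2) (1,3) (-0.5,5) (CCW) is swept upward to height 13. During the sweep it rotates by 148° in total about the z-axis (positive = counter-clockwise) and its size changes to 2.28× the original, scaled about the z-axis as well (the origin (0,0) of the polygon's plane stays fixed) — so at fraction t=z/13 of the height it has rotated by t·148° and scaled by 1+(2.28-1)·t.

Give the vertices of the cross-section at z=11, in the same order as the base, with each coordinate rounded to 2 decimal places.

Cross-section at z=11: (6.66,-0.40) (10.31,3.46) (-1.15,10.66) (-2.00,10.06) (-6.31,-1.90) (-7.91,-6.86)

t = z/height = 11/13 = 0.846154
s = 1 + (scale-1)·z/height = 1 + (2.28-1)·11/13 = 2.083077
θ = twist·z/height = 148°·11/13 = 125.2308° = 2.185689 rad
cos θ = -0.576871, sin θ = 0.816835 (intermediates below are computed at full precision and shown rounded to 5 d.p.)
v1: (-2,-2.5) → rotate → (3.19583,-0.19149) → ×s → (6.65716,-0.39889) → (6.66,-0.40)
v2: (-1.5,-5) → rotate → (4.94948,1.65910) → ×s → (10.31015,3.45604) → (10.31,3.46)
v3: (4.5,-2.5) → rotate → (-0.55383,5.11794) → ×s → (-1.15367,10.66105) → (-1.15,10.66)
v4: (4.5,-2) → rotate → (-0.96225,4.82950) → ×s → (-2.00444,10.06022) → (-2.00,10.06)
v5: (1,3) → rotate → (-3.02738,-0.91378) → ×s → (-6.30626,-1.90347) → (-6.31,-1.90)
v6: (-0.5,5) → rotate → (-3.79574,-3.29277) → ×s → (-7.90682,-6.85910) → (-7.91,-6.86)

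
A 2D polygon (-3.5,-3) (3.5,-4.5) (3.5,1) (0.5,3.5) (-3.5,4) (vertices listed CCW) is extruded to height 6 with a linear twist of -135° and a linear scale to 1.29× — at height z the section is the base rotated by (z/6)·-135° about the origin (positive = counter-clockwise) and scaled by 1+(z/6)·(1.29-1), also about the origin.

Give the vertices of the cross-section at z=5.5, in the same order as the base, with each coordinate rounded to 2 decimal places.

Cross-section at z=5.5: (-0.70,5.79) (-7.20,-0.52) (-1.41,-4.39) (3.33,-2.99) (6.67,0.87)

t = z/height = 5.5/6 = 0.916667
s = 1 + (scale-1)·z/height = 1 + (1.29-1)·5.5/6 = 1.265833
θ = twist·z/height = -135°·5.5/6 = -123.7500° = -2.159845 rad
cos θ = -0.555570, sin θ = -0.831470 (intermediates below are computed at full precision and shown rounded to 5 d.p.)
v1: (-3.5,-3) → rotate → (-0.54991,4.57685) → ×s → (-0.69610,5.79353) → (-0.70,5.79)
v2: (3.5,-4.5) → rotate → (-5.68611,-0.41008) → ×s → (-7.19767,-0.51909) → (-7.20,-0.52)
v3: (3.5,1) → rotate → (-1.11303,-3.46571) → ×s → (-1.40891,-4.38702) → (-1.41,-4.39)
v4: (0.5,3.5) → rotate → (2.63236,-2.36023) → ×s → (3.33213,-2.98766) → (3.33,-2.99)
v5: (-3.5,4) → rotate → (5.27037,0.68786) → ×s → (6.67142,0.87072) → (6.67,0.87)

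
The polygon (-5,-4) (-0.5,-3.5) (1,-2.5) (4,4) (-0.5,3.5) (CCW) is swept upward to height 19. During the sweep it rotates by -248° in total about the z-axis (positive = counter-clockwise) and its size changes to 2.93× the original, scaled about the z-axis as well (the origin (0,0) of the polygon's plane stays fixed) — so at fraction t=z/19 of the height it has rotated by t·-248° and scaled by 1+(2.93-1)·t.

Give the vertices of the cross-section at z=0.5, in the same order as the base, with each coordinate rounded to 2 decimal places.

t = z/height = 0.5/19 = 0.0263158
s = 1 + (scale-1)·z/height = 1 + (2.93-1)·0.5/19 = 1.050789
θ = twist·z/height = -248°·0.5/19 = -6.5263° = -0.113906 rad
cos θ = 0.993520, sin θ = -0.113660 (intermediates below are computed at full precision and shown rounded to 5 d.p.)
v1: (-5,-4) → rotate → (-5.42224,-3.40578) → ×s → (-5.69763,-3.57876) → (-5.70,-3.58)
v2: (-0.5,-3.5) → rotate → (-0.89457,-3.42049) → ×s → (-0.94000,-3.59421) → (-0.94,-3.59)
v3: (1,-2.5) → rotate → (0.70937,-2.59746) → ×s → (0.74540,-2.72938) → (0.75,-2.73)
v4: (4,4) → rotate → (4.42872,3.51944) → ×s → (4.65365,3.69819) → (4.65,3.70)
v5: (-0.5,3.5) → rotate → (-0.09895,3.53415) → ×s → (-0.10398,3.71365) → (-0.10,3.71)

Cross-section at z=0.5: (-5.70,-3.58) (-0.94,-3.59) (0.75,-2.73) (4.65,3.70) (-0.10,3.71)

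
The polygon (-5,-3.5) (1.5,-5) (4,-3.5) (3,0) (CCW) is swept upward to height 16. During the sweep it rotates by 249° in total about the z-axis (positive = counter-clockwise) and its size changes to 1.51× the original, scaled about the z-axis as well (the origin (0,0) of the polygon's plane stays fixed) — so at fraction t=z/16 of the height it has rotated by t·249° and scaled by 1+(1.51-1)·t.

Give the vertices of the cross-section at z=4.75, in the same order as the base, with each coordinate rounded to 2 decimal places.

t = z/height = 4.75/16 = 0.296875
s = 1 + (scale-1)·z/height = 1 + (1.51-1)·4.75/16 = 1.151406
θ = twist·z/height = 249°·4.75/16 = 73.9219° = 1.290180 rad
cos θ = 0.276948, sin θ = 0.960885 (intermediates below are computed at full precision and shown rounded to 5 d.p.)
v1: (-5,-3.5) → rotate → (1.97836,-5.77374) → ×s → (2.27789,-6.64792) → (2.28,-6.65)
v2: (1.5,-5) → rotate → (5.21985,0.05659) → ×s → (6.01016,0.06516) → (6.01,0.07)
v3: (4,-3.5) → rotate → (4.47089,2.87422) → ×s → (5.14781,3.30940) → (5.15,3.31)
v4: (3,0) → rotate → (0.83084,2.88265) → ×s → (0.95664,3.31911) → (0.96,3.32)

Cross-section at z=4.75: (2.28,-6.65) (6.01,0.07) (5.15,3.31) (0.96,3.32)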